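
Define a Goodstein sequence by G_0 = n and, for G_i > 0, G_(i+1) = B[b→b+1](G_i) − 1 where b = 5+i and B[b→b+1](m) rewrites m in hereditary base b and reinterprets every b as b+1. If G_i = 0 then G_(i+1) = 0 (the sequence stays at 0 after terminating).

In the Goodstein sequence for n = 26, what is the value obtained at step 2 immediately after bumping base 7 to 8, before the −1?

step 0: 26 = 5^2 + 1; sub 6 for 5: 6^2 + 1; = 37; G_1 = 37−1 = 36
step 1: 36 = 6^2; sub 7 for 6: 7^2; = 49; G_2 = 49−1 = 48
step 2: 48 = 6·7 + 6; sub 8 for 7: 6·8 + 6; = 54; G_3 = 54−1 = 53

54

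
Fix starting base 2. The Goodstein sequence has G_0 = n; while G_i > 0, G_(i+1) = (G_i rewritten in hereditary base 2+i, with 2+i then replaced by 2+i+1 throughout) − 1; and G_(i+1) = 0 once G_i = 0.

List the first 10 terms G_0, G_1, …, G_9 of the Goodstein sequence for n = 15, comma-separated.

15 —HB2→ 2^(2 + 1) + 2^2 + 2 + 1 —bump→ 3^(3 + 1) + 3^3 + 3 + 1 = 112 —(−1)→ 111
111 —HB3→ 3^(3 + 1) + 3^3 + 3 —bump→ 4^(4 + 1) + 4^4 + 4 = 1284 —(−1)→ 1283
1283 —HB4→ 4^(4 + 1) + 4^4 + 3 —bump→ 5^(5 + 1) + 5^5 + 3 = 18753 —(−1)→ 18752
18752 —HB5→ 5^(5 + 1) + 5^5 + 2 —bump→ 6^(6 + 1) + 6^6 + 2 = 326594 —(−1)→ 326593
326593 —HB6→ 6^(6 + 1) + 6^6 + 1 —bump→ 7^(7 + 1) + 7^7 + 1 = 6588345 —(−1)→ 6588344
6588344 —HB7→ 7^(7 + 1) + 7^7 —bump→ 8^(8 + 1) + 8^8 = 150994944 —(−1)→ 150994943
150994943 —HB8→ 8^(8 + 1) + 7·8^7 + 7·8^6 + 7·8^5 + 7·8^4 + 7·8^3 + 7·8^2 + 7·8 + 7 —bump→ 9^(9 + 1) + 7·9^7 + 7·9^6 + 7·9^5 + 7·9^4 + 7·9^3 + 7·9^2 + 7·9 + 7 = 3524450281 —(−1)→ 3524450280
3524450280 —HB9→ 9^(9 + 1) + 7·9^7 + 7·9^6 + 7·9^5 + 7·9^4 + 7·9^3 + 7·9^2 + 7·9 + 6 —bump→ 10^(10 + 1) + 7·10^7 + 7·10^6 + 7·10^5 + 7·10^4 + 7·10^3 + 7·10^2 + 7·10 + 6 = 100077777776 —(−1)→ 100077777775
100077777775 —HB10→ 10^(10 + 1) + 7·10^7 + 7·10^6 + 7·10^5 + 7·10^4 + 7·10^3 + 7·10^2 + 7·10 + 5 —bump→ 11^(11 + 1) + 7·11^7 + 7·11^6 + 7·11^5 + 7·11^4 + 7·11^3 + 7·11^2 + 7·11 + 5 = 3138578427935 —(−1)→ 3138578427934

15, 111, 1283, 18752, 326593, 6588344, 150994943, 3524450280, 100077777775, 3138578427934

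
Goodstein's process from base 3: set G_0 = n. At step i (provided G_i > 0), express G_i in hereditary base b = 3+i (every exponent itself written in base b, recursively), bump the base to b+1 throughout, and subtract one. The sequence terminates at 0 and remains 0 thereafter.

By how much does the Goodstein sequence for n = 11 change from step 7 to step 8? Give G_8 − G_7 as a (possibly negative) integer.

(0) 11|_3 = 3^2 + 2 ↦ 4^2 + 2|_4 = 18 ⇒ 17
(1) 17|_4 = 4^2 + 1 ↦ 5^2 + 1|_5 = 26 ⇒ 25
(2) 25|_5 = 5^2 ↦ 6^2|_6 = 36 ⇒ 35
(3) 35|_6 = 5·6 + 5 ↦ 5·7 + 5|_7 = 40 ⇒ 39
(4) 39|_7 = 5·7 + 4 ↦ 5·8 + 4|_8 = 44 ⇒ 43
(5) 43|_8 = 5·8 + 3 ↦ 5·9 + 3|_9 = 48 ⇒ 47
(6) 47|_9 = 5·9 + 2 ↦ 5·10 + 2|_10 = 52 ⇒ 51
(7) 51|_10 = 5·10 + 1 ↦ 5·11 + 1|_11 = 56 ⇒ 55

4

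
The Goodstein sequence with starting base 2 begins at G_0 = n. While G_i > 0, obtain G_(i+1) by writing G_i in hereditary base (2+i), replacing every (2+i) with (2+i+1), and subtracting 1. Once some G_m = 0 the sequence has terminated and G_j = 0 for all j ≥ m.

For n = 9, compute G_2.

9 —HB2→ 2^(2 + 1) + 1 —bump→ 3^(3 + 1) + 1 = 82 —(−1)→ 81
81 —HB3→ 3^(3 + 1) —bump→ 4^(4 + 1) = 1024 —(−1)→ 1023

1023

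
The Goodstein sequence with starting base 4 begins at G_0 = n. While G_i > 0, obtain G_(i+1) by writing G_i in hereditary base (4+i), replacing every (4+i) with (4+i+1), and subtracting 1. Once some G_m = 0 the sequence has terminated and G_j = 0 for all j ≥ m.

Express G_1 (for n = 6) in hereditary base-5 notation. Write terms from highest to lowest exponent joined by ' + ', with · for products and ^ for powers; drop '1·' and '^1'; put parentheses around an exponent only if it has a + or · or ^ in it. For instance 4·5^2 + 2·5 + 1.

5 + 1

step 0: 6 = 4 + 2; sub 5 for 4: 5 + 2; = 7; G_1 = 7−1 = 6
step 1: 6 = 5 + 1; sub 6 for 5: 6 + 1; = 7; G_2 = 7−1 = 6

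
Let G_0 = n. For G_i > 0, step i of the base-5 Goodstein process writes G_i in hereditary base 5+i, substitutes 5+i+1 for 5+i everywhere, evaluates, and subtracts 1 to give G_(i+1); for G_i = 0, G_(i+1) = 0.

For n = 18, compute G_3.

18 —HB5→ 3·5 + 3 —bump→ 3·6 + 3 = 21 —(−1)→ 20
20 —HB6→ 3·6 + 2 —bump→ 3·7 + 2 = 23 —(−1)→ 22
22 —HB7→ 3·7 + 1 —bump→ 3·8 + 1 = 25 —(−1)→ 24

24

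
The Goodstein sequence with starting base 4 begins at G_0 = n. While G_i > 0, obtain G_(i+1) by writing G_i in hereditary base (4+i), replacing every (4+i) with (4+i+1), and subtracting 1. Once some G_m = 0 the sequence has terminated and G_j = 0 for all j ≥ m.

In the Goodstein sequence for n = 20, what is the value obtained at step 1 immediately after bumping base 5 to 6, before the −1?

[0] 20 ≡ 4^2 + 4 (base 4). Lift 5: 30. −1: 29.
[1] 29 ≡ 5^2 + 4 (base 5). Lift 6: 40. −1: 39.

40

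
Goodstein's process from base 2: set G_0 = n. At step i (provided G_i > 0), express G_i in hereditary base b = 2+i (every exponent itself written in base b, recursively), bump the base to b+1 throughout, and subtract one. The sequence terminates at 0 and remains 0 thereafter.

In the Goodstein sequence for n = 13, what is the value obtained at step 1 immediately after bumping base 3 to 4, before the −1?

(0) 13|_2 = 2^(2 + 1) + 2^2 + 1 ↦ 3^(3 + 1) + 3^3 + 1|_3 = 109 ⇒ 108
(1) 108|_3 = 3^(3 + 1) + 3^3 ↦ 4^(4 + 1) + 4^4|_4 = 1280 ⇒ 1279

1280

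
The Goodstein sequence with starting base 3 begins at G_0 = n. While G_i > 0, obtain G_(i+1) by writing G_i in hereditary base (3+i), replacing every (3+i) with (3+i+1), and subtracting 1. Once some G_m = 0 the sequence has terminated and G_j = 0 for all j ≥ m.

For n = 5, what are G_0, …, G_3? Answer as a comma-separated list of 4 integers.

G_0=5  [base 3] 3 + 2  →[3↦4]→  4 + 2 = 6  −1 ⇒ G_1=5
G_1=5  [base 4] 4 + 1  →[4↦5]→  5 + 1 = 6  −1 ⇒ G_2=5
G_2=5  [base 5] 5  →[5↦6]→  6 = 6  −1 ⇒ G_3=5

5, 5, 5, 5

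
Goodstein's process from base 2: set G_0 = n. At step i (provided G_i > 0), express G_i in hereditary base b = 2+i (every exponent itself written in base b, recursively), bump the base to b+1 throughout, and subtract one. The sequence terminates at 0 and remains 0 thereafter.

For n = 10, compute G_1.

step 0: 10 = 2^(2 + 1) + 2; sub 3 for 2: 3^(3 + 1) + 3; = 84; G_1 = 84−1 = 83
step 1: 83 = 3^(3 + 1) + 2; sub 4 for 3: 4^(4 + 1) + 2; = 1026; G_2 = 1026−1 = 1025

83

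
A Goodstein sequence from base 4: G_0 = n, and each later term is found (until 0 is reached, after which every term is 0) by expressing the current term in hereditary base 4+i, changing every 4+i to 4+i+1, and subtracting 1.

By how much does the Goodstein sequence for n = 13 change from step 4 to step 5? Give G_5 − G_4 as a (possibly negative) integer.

1

[0] 13 ≡ 3·4 + 1 (base 4). Lift 5: 16. −1: 15.
[1] 15 ≡ 3·5 (base 5). Lift 6: 18. −1: 17.
[2] 17 ≡ 2·6 + 5 (base 6). Lift 7: 19. −1: 18.
[3] 18 ≡ 2·7 + 4 (base 7). Lift 8: 20. −1: 19.
[4] 19 ≡ 2·8 + 3 (base 8). Lift 9: 21. −1: 20.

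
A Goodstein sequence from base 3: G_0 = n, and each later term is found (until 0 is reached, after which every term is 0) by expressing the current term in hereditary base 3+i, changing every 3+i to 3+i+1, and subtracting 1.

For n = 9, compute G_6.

24

(0) 9|_3 = 3^2 ↦ 4^2|_4 = 16 ⇒ 15
(1) 15|_4 = 3·4 + 3 ↦ 3·5 + 3|_5 = 18 ⇒ 17
(2) 17|_5 = 3·5 + 2 ↦ 3·6 + 2|_6 = 20 ⇒ 19
(3) 19|_6 = 3·6 + 1 ↦ 3·7 + 1|_7 = 22 ⇒ 21
(4) 21|_7 = 3·7 ↦ 3·8|_8 = 24 ⇒ 23
(5) 23|_8 = 2·8 + 7 ↦ 2·9 + 7|_9 = 25 ⇒ 24
(6) 24|_9 = 2·9 + 6 ↦ 2·10 + 6|_10 = 26 ⇒ 25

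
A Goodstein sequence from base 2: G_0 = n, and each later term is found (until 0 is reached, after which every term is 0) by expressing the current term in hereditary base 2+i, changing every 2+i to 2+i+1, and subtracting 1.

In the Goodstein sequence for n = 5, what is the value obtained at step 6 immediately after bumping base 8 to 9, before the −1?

G_0 = 5. HB_2(5) = 2^2 + 1. Bump = 28. G_1 = 27.
G_1 = 27. HB_3(27) = 3^3. Bump = 256. G_2 = 255.
G_2 = 255. HB_4(255) = 3·4^3 + 3·4^2 + 3·4 + 3. Bump = 468. G_3 = 467.
G_3 = 467. HB_5(467) = 3·5^3 + 3·5^2 + 3·5 + 2. Bump = 776. G_4 = 775.
G_4 = 775. HB_6(775) = 3·6^3 + 3·6^2 + 3·6 + 1. Bump = 1198. G_5 = 1197.
G_5 = 1197. HB_7(1197) = 3·7^3 + 3·7^2 + 3·7. Bump = 1752. G_6 = 1751.
G_6 = 1751. HB_8(1751) = 3·8^3 + 3·8^2 + 2·8 + 7. Bump = 2455. G_7 = 2454.

2455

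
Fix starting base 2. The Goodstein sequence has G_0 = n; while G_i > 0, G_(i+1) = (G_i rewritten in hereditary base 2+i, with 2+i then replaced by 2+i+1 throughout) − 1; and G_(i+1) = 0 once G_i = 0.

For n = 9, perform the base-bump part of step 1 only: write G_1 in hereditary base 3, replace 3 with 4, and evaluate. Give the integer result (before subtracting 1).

G_0 = 9. HB_2(9) = 2^(2 + 1) + 1. Bump = 82. G_1 = 81.
G_1 = 81. HB_3(81) = 3^(3 + 1). Bump = 1024. G_2 = 1023.

1024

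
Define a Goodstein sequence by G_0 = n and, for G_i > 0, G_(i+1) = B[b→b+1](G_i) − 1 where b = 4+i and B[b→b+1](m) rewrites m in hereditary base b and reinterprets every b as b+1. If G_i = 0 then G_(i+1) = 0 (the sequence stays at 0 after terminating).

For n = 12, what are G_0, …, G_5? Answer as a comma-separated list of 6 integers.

G_0=12  [base 4] 3·4  →[4↦5]→  3·5 = 15  −1 ⇒ G_1=14
G_1=14  [base 5] 2·5 + 4  →[5↦6]→  2·6 + 4 = 16  −1 ⇒ G_2=15
G_2=15  [base 6] 2·6 + 3  →[6↦7]→  2·7 + 3 = 17  −1 ⇒ G_3=16
G_3=16  [base 7] 2·7 + 2  →[7↦8]→  2·8 + 2 = 18  −1 ⇒ G_4=17
G_4=17  [base 8] 2·8 + 1  →[8↦9]→  2·9 + 1 = 19  −1 ⇒ G_5=18

12, 14, 15, 16, 17, 18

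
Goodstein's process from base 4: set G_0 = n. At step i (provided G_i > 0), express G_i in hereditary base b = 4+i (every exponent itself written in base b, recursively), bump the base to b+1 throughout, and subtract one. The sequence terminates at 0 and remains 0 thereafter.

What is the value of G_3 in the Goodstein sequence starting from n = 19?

49

G_0 = 19. HB_4(19) = 4^2 + 3. Bump = 28. G_1 = 27.
G_1 = 27. HB_5(27) = 5^2 + 2. Bump = 38. G_2 = 37.
G_2 = 37. HB_6(37) = 6^2 + 1. Bump = 50. G_3 = 49.
G_3 = 49. HB_7(49) = 7^2. Bump = 64. G_4 = 63.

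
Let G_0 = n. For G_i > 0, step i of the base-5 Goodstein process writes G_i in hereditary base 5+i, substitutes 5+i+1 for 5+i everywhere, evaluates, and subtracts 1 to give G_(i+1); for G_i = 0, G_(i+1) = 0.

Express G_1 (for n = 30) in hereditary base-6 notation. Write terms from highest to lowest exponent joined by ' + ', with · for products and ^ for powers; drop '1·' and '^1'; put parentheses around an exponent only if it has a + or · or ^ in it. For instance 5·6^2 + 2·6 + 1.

6^2 + 5

30 —HB5→ 5^2 + 5 —bump→ 6^2 + 6 = 42 —(−1)→ 41
41 —HB6→ 6^2 + 5 —bump→ 7^2 + 5 = 54 —(−1)→ 53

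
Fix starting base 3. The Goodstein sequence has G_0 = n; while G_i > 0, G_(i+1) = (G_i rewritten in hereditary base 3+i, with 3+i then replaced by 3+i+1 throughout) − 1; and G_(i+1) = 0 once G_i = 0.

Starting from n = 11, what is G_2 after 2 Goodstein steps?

25

(0) 11|_3 = 3^2 + 2 ↦ 4^2 + 2|_4 = 18 ⇒ 17
(1) 17|_4 = 4^2 + 1 ↦ 5^2 + 1|_5 = 26 ⇒ 25
(2) 25|_5 = 5^2 ↦ 6^2|_6 = 36 ⇒ 35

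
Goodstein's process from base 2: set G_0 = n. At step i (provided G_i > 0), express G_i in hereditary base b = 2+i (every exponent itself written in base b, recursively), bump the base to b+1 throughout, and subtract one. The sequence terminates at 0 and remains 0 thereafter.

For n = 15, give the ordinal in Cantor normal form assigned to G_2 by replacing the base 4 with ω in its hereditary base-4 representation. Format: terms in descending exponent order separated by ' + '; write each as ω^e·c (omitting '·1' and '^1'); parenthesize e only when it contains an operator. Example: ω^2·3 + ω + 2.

ω^(ω + 1) + ω^ω + 3

15 —HB2→ 2^(2 + 1) + 2^2 + 2 + 1 —bump→ 3^(3 + 1) + 3^3 + 3 + 1 = 112 —(−1)→ 111
111 —HB3→ 3^(3 + 1) + 3^3 + 3 —bump→ 4^(4 + 1) + 4^4 + 4 = 1284 —(−1)→ 1283
1283 —HB4→ 4^(4 + 1) + 4^4 + 3 —bump→ 5^(5 + 1) + 5^5 + 3 = 18753 —(−1)→ 18752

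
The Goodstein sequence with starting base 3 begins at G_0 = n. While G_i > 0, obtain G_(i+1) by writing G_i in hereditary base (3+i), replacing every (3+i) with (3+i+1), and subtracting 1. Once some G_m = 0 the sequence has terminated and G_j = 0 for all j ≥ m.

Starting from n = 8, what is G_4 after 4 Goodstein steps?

11

step 0: 8 = 2·3 + 2; sub 4 for 3: 2·4 + 2; = 10; G_1 = 10−1 = 9
step 1: 9 = 2·4 + 1; sub 5 for 4: 2·5 + 1; = 11; G_2 = 11−1 = 10
step 2: 10 = 2·5; sub 6 for 5: 2·6; = 12; G_3 = 12−1 = 11
step 3: 11 = 6 + 5; sub 7 for 6: 7 + 5; = 12; G_4 = 12−1 = 11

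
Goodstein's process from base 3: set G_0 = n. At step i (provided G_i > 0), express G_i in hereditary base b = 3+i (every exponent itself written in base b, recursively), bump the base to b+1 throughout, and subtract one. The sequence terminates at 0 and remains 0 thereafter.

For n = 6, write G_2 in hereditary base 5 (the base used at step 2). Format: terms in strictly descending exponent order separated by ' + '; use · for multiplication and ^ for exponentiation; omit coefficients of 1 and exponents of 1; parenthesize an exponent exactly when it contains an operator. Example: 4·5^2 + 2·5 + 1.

6 —HB3→ 2·3 —bump→ 2·4 = 8 —(−1)→ 7
7 —HB4→ 4 + 3 —bump→ 5 + 3 = 8 —(−1)→ 7
7 —HB5→ 5 + 2 —bump→ 6 + 2 = 8 —(−1)→ 7

5 + 2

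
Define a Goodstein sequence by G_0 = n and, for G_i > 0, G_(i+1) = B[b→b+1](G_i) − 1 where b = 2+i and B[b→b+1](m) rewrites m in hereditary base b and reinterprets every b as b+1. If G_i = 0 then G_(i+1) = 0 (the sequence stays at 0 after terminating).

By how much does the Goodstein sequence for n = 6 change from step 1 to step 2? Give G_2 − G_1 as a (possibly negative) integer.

228

base 2: 6 = 2^2 + 2; at 3: 3^3 + 3 = 30; next = 29
base 3: 29 = 3^3 + 2; at 4: 4^4 + 2 = 258; next = 257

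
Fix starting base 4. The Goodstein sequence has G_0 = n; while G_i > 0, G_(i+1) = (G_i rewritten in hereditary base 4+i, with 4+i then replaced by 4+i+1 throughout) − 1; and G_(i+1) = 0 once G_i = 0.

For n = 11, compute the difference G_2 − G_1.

1

11 —HB4→ 2·4 + 3 —bump→ 2·5 + 3 = 13 —(−1)→ 12
12 —HB5→ 2·5 + 2 —bump→ 2·6 + 2 = 14 —(−1)→ 13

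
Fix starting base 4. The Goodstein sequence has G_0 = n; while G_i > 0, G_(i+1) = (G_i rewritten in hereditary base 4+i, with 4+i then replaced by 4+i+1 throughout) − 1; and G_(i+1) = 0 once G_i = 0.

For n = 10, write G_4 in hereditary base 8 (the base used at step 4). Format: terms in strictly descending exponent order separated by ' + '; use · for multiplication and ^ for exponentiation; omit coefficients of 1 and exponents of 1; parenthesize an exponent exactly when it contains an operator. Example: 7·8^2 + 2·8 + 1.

8 + 5

10 —HB4→ 2·4 + 2 —bump→ 2·5 + 2 = 12 —(−1)→ 11
11 —HB5→ 2·5 + 1 —bump→ 2·6 + 1 = 13 —(−1)→ 12
12 —HB6→ 2·6 —bump→ 2·7 = 14 —(−1)→ 13
13 —HB7→ 7 + 6 —bump→ 8 + 6 = 14 —(−1)→ 13
13 —HB8→ 8 + 5 —bump→ 9 + 5 = 14 —(−1)→ 13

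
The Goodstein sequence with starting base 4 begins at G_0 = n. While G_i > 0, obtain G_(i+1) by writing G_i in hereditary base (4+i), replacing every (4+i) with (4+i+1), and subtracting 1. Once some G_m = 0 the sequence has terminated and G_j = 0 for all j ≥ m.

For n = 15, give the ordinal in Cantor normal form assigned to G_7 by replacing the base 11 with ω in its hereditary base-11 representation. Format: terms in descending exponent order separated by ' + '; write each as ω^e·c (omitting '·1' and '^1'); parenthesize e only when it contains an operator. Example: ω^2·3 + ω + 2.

ω·2 + 4

i=0: 15 = 3·4 + 3 (b=4); 4→5: 3·5 + 3 = 18; 18−1 = 17
i=1: 17 = 3·5 + 2 (b=5); 5→6: 3·6 + 2 = 20; 20−1 = 19
i=2: 19 = 3·6 + 1 (b=6); 6→7: 3·7 + 1 = 22; 22−1 = 21
i=3: 21 = 3·7 (b=7); 7→8: 3·8 = 24; 24−1 = 23
i=4: 23 = 2·8 + 7 (b=8); 8→9: 2·9 + 7 = 25; 25−1 = 24
i=5: 24 = 2·9 + 6 (b=9); 9→10: 2·10 + 6 = 26; 26−1 = 25
i=6: 25 = 2·10 + 5 (b=10); 10→11: 2·11 + 5 = 27; 27−1 = 26
i=7: 26 = 2·11 + 4 (b=11); 11→12: 2·12 + 4 = 28; 28−1 = 27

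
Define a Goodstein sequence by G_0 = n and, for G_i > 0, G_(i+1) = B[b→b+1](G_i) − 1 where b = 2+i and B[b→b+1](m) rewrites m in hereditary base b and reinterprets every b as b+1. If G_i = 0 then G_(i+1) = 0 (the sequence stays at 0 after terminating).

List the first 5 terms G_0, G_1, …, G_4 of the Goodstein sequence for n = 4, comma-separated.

4, 26, 41, 60, 83

base 2: 4 = 2^2; at 3: 3^3 = 27; next = 26
base 3: 26 = 2·3^2 + 2·3 + 2; at 4: 2·4^2 + 2·4 + 2 = 42; next = 41
base 4: 41 = 2·4^2 + 2·4 + 1; at 5: 2·5^2 + 2·5 + 1 = 61; next = 60
base 5: 60 = 2·5^2 + 2·5; at 6: 2·6^2 + 2·6 = 84; next = 83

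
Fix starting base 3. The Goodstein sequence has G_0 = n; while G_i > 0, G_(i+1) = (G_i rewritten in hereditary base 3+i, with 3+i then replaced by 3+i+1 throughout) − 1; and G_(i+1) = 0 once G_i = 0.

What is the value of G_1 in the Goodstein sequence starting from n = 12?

19

[0] 12 ≡ 3^2 + 3 (base 3). Lift 4: 20. −1: 19.
[1] 19 ≡ 4^2 + 3 (base 4). Lift 5: 28. −1: 27.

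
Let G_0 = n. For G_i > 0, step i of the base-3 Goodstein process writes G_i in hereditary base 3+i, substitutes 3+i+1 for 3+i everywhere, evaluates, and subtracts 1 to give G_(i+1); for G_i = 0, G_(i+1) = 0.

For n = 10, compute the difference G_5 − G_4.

3

[0] 10 ≡ 3^2 + 1 (base 3). Lift 4: 17. −1: 16.
[1] 16 ≡ 4^2 (base 4). Lift 5: 25. −1: 24.
[2] 24 ≡ 4·5 + 4 (base 5). Lift 6: 28. −1: 27.
[3] 27 ≡ 4·6 + 3 (base 6). Lift 7: 31. −1: 30.
[4] 30 ≡ 4·7 + 2 (base 7). Lift 8: 34. −1: 33.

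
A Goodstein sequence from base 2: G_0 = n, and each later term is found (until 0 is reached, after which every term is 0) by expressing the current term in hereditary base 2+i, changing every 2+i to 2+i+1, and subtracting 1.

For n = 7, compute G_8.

77777775

G_0=7  [base 2] 2^2 + 2 + 1  →[2↦3]→  3^3 + 3 + 1 = 31  −1 ⇒ G_1=30
G_1=30  [base 3] 3^3 + 3  →[3↦4]→  4^4 + 4 = 260  −1 ⇒ G_2=259
G_2=259  [base 4] 4^4 + 3  →[4↦5]→  5^5 + 3 = 3128  −1 ⇒ G_3=3127
G_3=3127  [base 5] 5^5 + 2  →[5↦6]→  6^6 + 2 = 46658  −1 ⇒ G_4=46657
G_4=46657  [base 6] 6^6 + 1  →[6↦7]→  7^7 + 1 = 823544  −1 ⇒ G_5=823543
G_5=823543  [base 7] 7^7  →[7↦8]→  8^8 = 16777216  −1 ⇒ G_6=16777215
G_6=16777215  [base 8] 7·8^7 + 7·8^6 + 7·8^5 + 7·8^4 + 7·8^3 + 7·8^2 + 7·8 + 7  →[8↦9]→  7·9^7 + 7·9^6 + 7·9^5 + 7·9^4 + 7·9^3 + 7·9^2 + 7·9 + 7 = 37665880  −1 ⇒ G_7=37665879
G_7=37665879  [base 9] 7·9^7 + 7·9^6 + 7·9^5 + 7·9^4 + 7·9^3 + 7·9^2 + 7·9 + 6  →[9↦10]→  7·10^7 + 7·10^6 + 7·10^5 + 7·10^4 + 7·10^3 + 7·10^2 + 7·10 + 6 = 77777776  −1 ⇒ G_8=77777775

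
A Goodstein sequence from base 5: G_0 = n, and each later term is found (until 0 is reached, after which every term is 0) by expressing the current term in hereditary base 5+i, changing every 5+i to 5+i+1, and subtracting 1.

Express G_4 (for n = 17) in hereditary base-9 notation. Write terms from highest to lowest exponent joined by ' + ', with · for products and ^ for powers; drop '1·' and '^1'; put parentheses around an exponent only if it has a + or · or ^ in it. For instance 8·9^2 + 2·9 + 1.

2·9 + 6

i=0: 17 = 3·5 + 2 (b=5); 5→6: 3·6 + 2 = 20; 20−1 = 19
i=1: 19 = 3·6 + 1 (b=6); 6→7: 3·7 + 1 = 22; 22−1 = 21
i=2: 21 = 3·7 (b=7); 7→8: 3·8 = 24; 24−1 = 23
i=3: 23 = 2·8 + 7 (b=8); 8→9: 2·9 + 7 = 25; 25−1 = 24
i=4: 24 = 2·9 + 6 (b=9); 9→10: 2·10 + 6 = 26; 26−1 = 25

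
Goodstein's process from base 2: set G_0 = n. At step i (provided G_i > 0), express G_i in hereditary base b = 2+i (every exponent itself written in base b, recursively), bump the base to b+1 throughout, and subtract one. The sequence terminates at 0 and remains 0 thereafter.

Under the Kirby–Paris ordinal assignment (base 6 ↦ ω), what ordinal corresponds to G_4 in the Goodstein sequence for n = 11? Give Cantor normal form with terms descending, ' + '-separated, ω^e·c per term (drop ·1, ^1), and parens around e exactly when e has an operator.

[0] 11 ≡ 2^(2 + 1) + 2 + 1 (base 2). Lift 3: 85. −1: 84.
[1] 84 ≡ 3^(3 + 1) + 3 (base 3). Lift 4: 1028. −1: 1027.
[2] 1027 ≡ 4^(4 + 1) + 3 (base 4). Lift 5: 15628. −1: 15627.
[3] 15627 ≡ 5^(5 + 1) + 2 (base 5). Lift 6: 279938. −1: 279937.
[4] 279937 ≡ 6^(6 + 1) + 1 (base 6). Lift 7: 5764802. −1: 5764801.

ω^(ω + 1) + 1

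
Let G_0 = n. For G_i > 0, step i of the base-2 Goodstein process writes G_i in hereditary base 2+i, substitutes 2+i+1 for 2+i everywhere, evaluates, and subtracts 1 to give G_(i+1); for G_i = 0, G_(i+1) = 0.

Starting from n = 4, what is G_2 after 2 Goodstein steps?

41

G_0 = 4. HB_2(4) = 2^2. Bump = 27. G_1 = 26.
G_1 = 26. HB_3(26) = 2·3^2 + 2·3 + 2. Bump = 42. G_2 = 41.
G_2 = 41. HB_4(41) = 2·4^2 + 2·4 + 1. Bump = 61. G_3 = 60.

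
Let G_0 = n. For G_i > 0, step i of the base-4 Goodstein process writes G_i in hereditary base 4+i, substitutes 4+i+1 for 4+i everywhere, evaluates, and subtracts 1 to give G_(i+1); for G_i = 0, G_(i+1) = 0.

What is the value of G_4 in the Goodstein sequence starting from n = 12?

17

base 4: 12 = 3·4; at 5: 3·5 = 15; next = 14
base 5: 14 = 2·5 + 4; at 6: 2·6 + 4 = 16; next = 15
base 6: 15 = 2·6 + 3; at 7: 2·7 + 3 = 17; next = 16
base 7: 16 = 2·7 + 2; at 8: 2·8 + 2 = 18; next = 17
base 8: 17 = 2·8 + 1; at 9: 2·9 + 1 = 19; next = 18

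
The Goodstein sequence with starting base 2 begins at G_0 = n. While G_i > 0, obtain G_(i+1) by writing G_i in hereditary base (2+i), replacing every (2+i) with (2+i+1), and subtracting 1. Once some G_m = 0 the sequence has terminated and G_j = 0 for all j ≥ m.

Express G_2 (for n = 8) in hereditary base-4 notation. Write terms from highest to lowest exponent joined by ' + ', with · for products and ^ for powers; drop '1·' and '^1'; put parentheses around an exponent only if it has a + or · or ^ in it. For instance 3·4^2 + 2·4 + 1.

2·4^4 + 2·4^2 + 2·4 + 1

i=0: 8 = 2^(2 + 1) (b=2); 2→3: 3^(3 + 1) = 81; 81−1 = 80
i=1: 80 = 2·3^3 + 2·3^2 + 2·3 + 2 (b=3); 3→4: 2·4^4 + 2·4^2 + 2·4 + 2 = 554; 554−1 = 553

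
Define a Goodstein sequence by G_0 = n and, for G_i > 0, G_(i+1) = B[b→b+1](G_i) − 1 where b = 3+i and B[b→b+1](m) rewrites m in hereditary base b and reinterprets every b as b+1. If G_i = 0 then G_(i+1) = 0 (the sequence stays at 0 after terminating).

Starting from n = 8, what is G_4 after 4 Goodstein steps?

G_0=8  [base 3] 2·3 + 2  →[3↦4]→  2·4 + 2 = 10  −1 ⇒ G_1=9
G_1=9  [base 4] 2·4 + 1  →[4↦5]→  2·5 + 1 = 11  −1 ⇒ G_2=10
G_2=10  [base 5] 2·5  →[5↦6]→  2·6 = 12  −1 ⇒ G_3=11
G_3=11  [base 6] 6 + 5  →[6↦7]→  7 + 5 = 12  −1 ⇒ G_4=11
G_4=11  [base 7] 7 + 4  →[7↦8]→  8 + 4 = 12  −1 ⇒ G_5=11

11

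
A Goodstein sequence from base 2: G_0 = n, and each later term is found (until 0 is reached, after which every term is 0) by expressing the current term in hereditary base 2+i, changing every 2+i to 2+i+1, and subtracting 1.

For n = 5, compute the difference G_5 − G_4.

step 0: 5 = 2^2 + 1; sub 3 for 2: 3^3 + 1; = 28; G_1 = 28−1 = 27
step 1: 27 = 3^3; sub 4 for 3: 4^4; = 256; G_2 = 256−1 = 255
step 2: 255 = 3·4^3 + 3·4^2 + 3·4 + 3; sub 5 for 4: 3·5^3 + 3·5^2 + 3·5 + 3; = 468; G_3 = 468−1 = 467
step 3: 467 = 3·5^3 + 3·5^2 + 3·5 + 2; sub 6 for 5: 3·6^3 + 3·6^2 + 3·6 + 2; = 776; G_4 = 776−1 = 775
step 4: 775 = 3·6^3 + 3·6^2 + 3·6 + 1; sub 7 for 6: 3·7^3 + 3·7^2 + 3·7 + 1; = 1198; G_5 = 1198−1 = 1197

422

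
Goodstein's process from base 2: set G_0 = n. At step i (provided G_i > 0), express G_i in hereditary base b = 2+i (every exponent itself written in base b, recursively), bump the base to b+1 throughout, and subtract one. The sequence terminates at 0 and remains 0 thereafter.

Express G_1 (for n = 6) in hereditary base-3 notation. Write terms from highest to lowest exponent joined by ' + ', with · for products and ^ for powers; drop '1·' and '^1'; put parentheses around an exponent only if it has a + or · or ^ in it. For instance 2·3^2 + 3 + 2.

3^3 + 2

i=0: 6 = 2^2 + 2 (b=2); 2→3: 3^3 + 3 = 30; 30−1 = 29
i=1: 29 = 3^3 + 2 (b=3); 3→4: 4^4 + 2 = 258; 258−1 = 257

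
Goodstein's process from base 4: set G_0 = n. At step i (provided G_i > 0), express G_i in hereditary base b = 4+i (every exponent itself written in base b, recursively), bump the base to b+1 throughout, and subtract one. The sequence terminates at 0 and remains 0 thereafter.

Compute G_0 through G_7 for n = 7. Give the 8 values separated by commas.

7, 7, 7, 7, 7, 6, 5, 4

base 4: 7 = 4 + 3; at 5: 5 + 3 = 8; next = 7
base 5: 7 = 5 + 2; at 6: 6 + 2 = 8; next = 7
base 6: 7 = 6 + 1; at 7: 7 + 1 = 8; next = 7
base 7: 7 = 7; at 8: 8 = 8; next = 7
base 8: 7 = 7; at 9: 7 = 7; next = 6
base 9: 6 = 6; at 10: 6 = 6; next = 5
base 10: 5 = 5; at 11: 5 = 5; next = 4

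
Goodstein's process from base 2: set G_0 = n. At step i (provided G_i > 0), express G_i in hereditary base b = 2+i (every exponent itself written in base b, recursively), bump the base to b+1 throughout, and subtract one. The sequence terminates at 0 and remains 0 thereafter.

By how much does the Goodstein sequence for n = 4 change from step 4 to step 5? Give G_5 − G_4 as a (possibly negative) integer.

[0] 4 ≡ 2^2 (base 2). Lift 3: 27. −1: 26.
[1] 26 ≡ 2·3^2 + 2·3 + 2 (base 3). Lift 4: 42. −1: 41.
[2] 41 ≡ 2·4^2 + 2·4 + 1 (base 4). Lift 5: 61. −1: 60.
[3] 60 ≡ 2·5^2 + 2·5 (base 5). Lift 6: 84. −1: 83.
[4] 83 ≡ 2·6^2 + 6 + 5 (base 6). Lift 7: 110. −1: 109.

26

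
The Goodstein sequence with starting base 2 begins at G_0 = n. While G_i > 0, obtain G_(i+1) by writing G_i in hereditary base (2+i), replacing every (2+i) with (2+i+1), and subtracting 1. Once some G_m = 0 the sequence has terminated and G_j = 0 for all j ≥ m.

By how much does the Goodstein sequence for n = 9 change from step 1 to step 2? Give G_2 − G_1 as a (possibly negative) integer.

942

(0) 9|_2 = 2^(2 + 1) + 1 ↦ 3^(3 + 1) + 1|_3 = 82 ⇒ 81
(1) 81|_3 = 3^(3 + 1) ↦ 4^(4 + 1)|_4 = 1024 ⇒ 1023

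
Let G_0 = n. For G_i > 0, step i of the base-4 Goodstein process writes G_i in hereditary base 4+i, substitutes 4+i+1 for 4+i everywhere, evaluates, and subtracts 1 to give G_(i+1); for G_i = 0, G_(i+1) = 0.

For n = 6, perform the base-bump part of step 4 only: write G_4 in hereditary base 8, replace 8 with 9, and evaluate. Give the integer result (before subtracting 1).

5

G_0=6  [base 4] 4 + 2  →[4↦5]→  5 + 2 = 7  −1 ⇒ G_1=6
G_1=6  [base 5] 5 + 1  →[5↦6]→  6 + 1 = 7  −1 ⇒ G_2=6
G_2=6  [base 6] 6  →[6↦7]→  7 = 7  −1 ⇒ G_3=6
G_3=6  [base 7] 6  →[7↦8]→  6 = 6  −1 ⇒ G_4=5
G_4=5  [base 8] 5  →[8↦9]→  5 = 5  −1 ⇒ G_5=4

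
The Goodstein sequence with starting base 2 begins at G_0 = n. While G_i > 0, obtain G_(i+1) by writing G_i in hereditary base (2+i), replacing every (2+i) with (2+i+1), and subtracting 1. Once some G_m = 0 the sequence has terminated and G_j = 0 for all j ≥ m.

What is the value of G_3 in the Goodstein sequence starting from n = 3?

2

3 —HB2→ 2 + 1 —bump→ 3 + 1 = 4 —(−1)→ 3
3 —HB3→ 3 —bump→ 4 = 4 —(−1)→ 3
3 —HB4→ 3 —bump→ 3 = 3 —(−1)→ 2
2 —HB5→ 2 —bump→ 2 = 2 —(−1)→ 1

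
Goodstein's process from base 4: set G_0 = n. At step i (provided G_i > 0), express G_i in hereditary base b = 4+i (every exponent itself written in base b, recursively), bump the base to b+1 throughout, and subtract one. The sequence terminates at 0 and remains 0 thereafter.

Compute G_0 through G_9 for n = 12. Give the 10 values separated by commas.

G_0=12  [base 4] 3·4  →[4↦5]→  3·5 = 15  −1 ⇒ G_1=14
G_1=14  [base 5] 2·5 + 4  →[5↦6]→  2·6 + 4 = 16  −1 ⇒ G_2=15
G_2=15  [base 6] 2·6 + 3  →[6↦7]→  2·7 + 3 = 17  −1 ⇒ G_3=16
G_3=16  [base 7] 2·7 + 2  →[7↦8]→  2·8 + 2 = 18  −1 ⇒ G_4=17
G_4=17  [base 8] 2·8 + 1  →[8↦9]→  2·9 + 1 = 19  −1 ⇒ G_5=18
G_5=18  [base 9] 2·9  →[9↦10]→  2·10 = 20  −1 ⇒ G_6=19
G_6=19  [base 10] 10 + 9  →[10↦11]→  11 + 9 = 20  −1 ⇒ G_7=19
G_7=19  [base 11] 11 + 8  →[11↦12]→  12 + 8 = 20  −1 ⇒ G_8=19
G_8=19  [base 12] 12 + 7  →[12↦13]→  13 + 7 = 20  −1 ⇒ G_9=19

12, 14, 15, 16, 17, 18, 19, 19, 19, 19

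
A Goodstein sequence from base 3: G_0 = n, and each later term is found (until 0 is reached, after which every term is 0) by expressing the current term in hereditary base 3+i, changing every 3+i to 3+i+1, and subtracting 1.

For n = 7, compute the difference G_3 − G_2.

G_0 = 7. HB_3(7) = 2·3 + 1. Bump = 9. G_1 = 8.
G_1 = 8. HB_4(8) = 2·4. Bump = 10. G_2 = 9.
G_2 = 9. HB_5(9) = 5 + 4. Bump = 10. G_3 = 9.

0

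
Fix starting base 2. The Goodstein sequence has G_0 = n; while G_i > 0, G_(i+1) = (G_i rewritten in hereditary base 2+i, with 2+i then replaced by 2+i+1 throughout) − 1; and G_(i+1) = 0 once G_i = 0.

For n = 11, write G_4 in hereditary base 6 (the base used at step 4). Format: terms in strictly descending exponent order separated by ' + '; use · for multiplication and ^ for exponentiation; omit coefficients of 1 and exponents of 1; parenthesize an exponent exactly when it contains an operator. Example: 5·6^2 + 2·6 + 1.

6^(6 + 1) + 1

(0) 11|_2 = 2^(2 + 1) + 2 + 1 ↦ 3^(3 + 1) + 3 + 1|_3 = 85 ⇒ 84
(1) 84|_3 = 3^(3 + 1) + 3 ↦ 4^(4 + 1) + 4|_4 = 1028 ⇒ 1027
(2) 1027|_4 = 4^(4 + 1) + 3 ↦ 5^(5 + 1) + 3|_5 = 15628 ⇒ 15627
(3) 15627|_5 = 5^(5 + 1) + 2 ↦ 6^(6 + 1) + 2|_6 = 279938 ⇒ 279937
(4) 279937|_6 = 6^(6 + 1) + 1 ↦ 7^(7 + 1) + 1|_7 = 5764802 ⇒ 5764801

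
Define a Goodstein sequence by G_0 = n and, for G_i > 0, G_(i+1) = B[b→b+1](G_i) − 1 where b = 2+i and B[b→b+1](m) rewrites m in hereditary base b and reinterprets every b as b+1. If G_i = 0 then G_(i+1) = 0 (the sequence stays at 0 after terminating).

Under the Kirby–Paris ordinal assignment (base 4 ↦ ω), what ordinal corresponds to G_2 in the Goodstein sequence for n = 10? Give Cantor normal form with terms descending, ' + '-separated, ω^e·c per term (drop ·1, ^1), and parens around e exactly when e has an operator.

ω^(ω + 1) + 1

step 0: 10 = 2^(2 + 1) + 2; sub 3 for 2: 3^(3 + 1) + 3; = 84; G_1 = 84−1 = 83
step 1: 83 = 3^(3 + 1) + 2; sub 4 for 3: 4^(4 + 1) + 2; = 1026; G_2 = 1026−1 = 1025
step 2: 1025 = 4^(4 + 1) + 1; sub 5 for 4: 5^(5 + 1) + 1; = 15626; G_3 = 15626−1 = 15625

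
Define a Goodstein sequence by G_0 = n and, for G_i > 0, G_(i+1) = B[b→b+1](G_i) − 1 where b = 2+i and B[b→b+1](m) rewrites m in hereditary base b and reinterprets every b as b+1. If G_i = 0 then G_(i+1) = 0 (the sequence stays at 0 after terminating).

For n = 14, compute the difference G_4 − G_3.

G_0=14  [base 2] 2^(2 + 1) + 2^2 + 2  →[2↦3]→  3^(3 + 1) + 3^3 + 3 = 111  −1 ⇒ G_1=110
G_1=110  [base 3] 3^(3 + 1) + 3^3 + 2  →[3↦4]→  4^(4 + 1) + 4^4 + 2 = 1282  −1 ⇒ G_2=1281
G_2=1281  [base 4] 4^(4 + 1) + 4^4 + 1  →[4↦5]→  5^(5 + 1) + 5^5 + 1 = 18751  −1 ⇒ G_3=18750
G_3=18750  [base 5] 5^(5 + 1) + 5^5  →[5↦6]→  6^(6 + 1) + 6^6 = 326592  −1 ⇒ G_4=326591

307841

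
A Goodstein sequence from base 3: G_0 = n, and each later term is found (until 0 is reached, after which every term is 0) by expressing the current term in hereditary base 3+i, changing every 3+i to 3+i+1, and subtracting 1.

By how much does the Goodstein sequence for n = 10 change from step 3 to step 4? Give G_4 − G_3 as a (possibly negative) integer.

(0) 10|_3 = 3^2 + 1 ↦ 4^2 + 1|_4 = 17 ⇒ 16
(1) 16|_4 = 4^2 ↦ 5^2|_5 = 25 ⇒ 24
(2) 24|_5 = 4·5 + 4 ↦ 4·6 + 4|_6 = 28 ⇒ 27
(3) 27|_6 = 4·6 + 3 ↦ 4·7 + 3|_7 = 31 ⇒ 30

3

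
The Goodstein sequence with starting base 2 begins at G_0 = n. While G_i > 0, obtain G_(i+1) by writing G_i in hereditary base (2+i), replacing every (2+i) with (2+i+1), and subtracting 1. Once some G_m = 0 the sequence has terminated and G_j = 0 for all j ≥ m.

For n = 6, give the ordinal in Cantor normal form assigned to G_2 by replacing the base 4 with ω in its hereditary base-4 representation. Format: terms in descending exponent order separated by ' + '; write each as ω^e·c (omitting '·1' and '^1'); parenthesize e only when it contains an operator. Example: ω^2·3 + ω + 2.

6 —HB2→ 2^2 + 2 —bump→ 3^3 + 3 = 30 —(−1)→ 29
29 —HB3→ 3^3 + 2 —bump→ 4^4 + 2 = 258 —(−1)→ 257

ω^ω + 1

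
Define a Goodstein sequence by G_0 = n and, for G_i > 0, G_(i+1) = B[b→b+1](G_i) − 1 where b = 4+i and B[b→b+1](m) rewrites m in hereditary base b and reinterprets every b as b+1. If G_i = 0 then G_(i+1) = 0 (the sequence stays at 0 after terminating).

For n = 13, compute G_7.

G_0 = 13. HB_4(13) = 3·4 + 1. Bump = 16. G_1 = 15.
G_1 = 15. HB_5(15) = 3·5. Bump = 18. G_2 = 17.
G_2 = 17. HB_6(17) = 2·6 + 5. Bump = 19. G_3 = 18.
G_3 = 18. HB_7(18) = 2·7 + 4. Bump = 20. G_4 = 19.
G_4 = 19. HB_8(19) = 2·8 + 3. Bump = 21. G_5 = 20.
G_5 = 20. HB_9(20) = 2·9 + 2. Bump = 22. G_6 = 21.
G_6 = 21. HB_10(21) = 2·10 + 1. Bump = 23. G_7 = 22.

22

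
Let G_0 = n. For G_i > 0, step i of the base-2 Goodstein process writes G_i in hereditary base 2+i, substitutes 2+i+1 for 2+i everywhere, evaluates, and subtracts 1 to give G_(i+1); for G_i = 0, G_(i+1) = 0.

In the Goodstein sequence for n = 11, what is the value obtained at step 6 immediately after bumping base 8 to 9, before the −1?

2749609303

base 2: 11 = 2^(2 + 1) + 2 + 1; at 3: 3^(3 + 1) + 3 + 1 = 85; next = 84
base 3: 84 = 3^(3 + 1) + 3; at 4: 4^(4 + 1) + 4 = 1028; next = 1027
base 4: 1027 = 4^(4 + 1) + 3; at 5: 5^(5 + 1) + 3 = 15628; next = 15627
base 5: 15627 = 5^(5 + 1) + 2; at 6: 6^(6 + 1) + 2 = 279938; next = 279937
base 6: 279937 = 6^(6 + 1) + 1; at 7: 7^(7 + 1) + 1 = 5764802; next = 5764801
base 7: 5764801 = 7^(7 + 1); at 8: 8^(8 + 1) = 134217728; next = 134217727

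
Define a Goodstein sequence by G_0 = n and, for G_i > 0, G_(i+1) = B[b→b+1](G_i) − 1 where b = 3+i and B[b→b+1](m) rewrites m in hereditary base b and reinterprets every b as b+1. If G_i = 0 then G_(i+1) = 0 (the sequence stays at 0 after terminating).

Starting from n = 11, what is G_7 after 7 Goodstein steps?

51

G_0 = 11. HB_3(11) = 3^2 + 2. Bump = 18. G_1 = 17.
G_1 = 17. HB_4(17) = 4^2 + 1. Bump = 26. G_2 = 25.
G_2 = 25. HB_5(25) = 5^2. Bump = 36. G_3 = 35.
G_3 = 35. HB_6(35) = 5·6 + 5. Bump = 40. G_4 = 39.
G_4 = 39. HB_7(39) = 5·7 + 4. Bump = 44. G_5 = 43.
G_5 = 43. HB_8(43) = 5·8 + 3. Bump = 48. G_6 = 47.
G_6 = 47. HB_9(47) = 5·9 + 2. Bump = 52. G_7 = 51.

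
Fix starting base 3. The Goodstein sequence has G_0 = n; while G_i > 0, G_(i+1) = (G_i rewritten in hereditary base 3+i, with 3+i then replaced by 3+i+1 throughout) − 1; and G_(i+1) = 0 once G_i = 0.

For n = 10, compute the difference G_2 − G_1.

8

step 0: 10 = 3^2 + 1; sub 4 for 3: 4^2 + 1; = 17; G_1 = 17−1 = 16
step 1: 16 = 4^2; sub 5 for 4: 5^2; = 25; G_2 = 25−1 = 24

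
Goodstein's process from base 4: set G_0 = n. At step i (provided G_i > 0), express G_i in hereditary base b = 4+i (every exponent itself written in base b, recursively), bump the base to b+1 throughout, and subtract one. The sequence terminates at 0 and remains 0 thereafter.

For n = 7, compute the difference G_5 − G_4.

(0) 7|_4 = 4 + 3 ↦ 5 + 3|_5 = 8 ⇒ 7
(1) 7|_5 = 5 + 2 ↦ 6 + 2|_6 = 8 ⇒ 7
(2) 7|_6 = 6 + 1 ↦ 7 + 1|_7 = 8 ⇒ 7
(3) 7|_7 = 7 ↦ 8|_8 = 8 ⇒ 7
(4) 7|_8 = 7 ↦ 7|_9 = 7 ⇒ 6

-1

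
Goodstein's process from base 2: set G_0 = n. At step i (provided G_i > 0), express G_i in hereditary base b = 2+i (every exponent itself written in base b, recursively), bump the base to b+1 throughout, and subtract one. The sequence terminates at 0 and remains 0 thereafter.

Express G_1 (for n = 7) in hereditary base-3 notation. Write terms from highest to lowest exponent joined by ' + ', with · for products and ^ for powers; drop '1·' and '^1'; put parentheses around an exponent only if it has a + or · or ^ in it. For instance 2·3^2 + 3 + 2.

3^3 + 3

G_0 = 7. HB_2(7) = 2^2 + 2 + 1. Bump = 31. G_1 = 30.
G_1 = 30. HB_3(30) = 3^3 + 3. Bump = 260. G_2 = 259.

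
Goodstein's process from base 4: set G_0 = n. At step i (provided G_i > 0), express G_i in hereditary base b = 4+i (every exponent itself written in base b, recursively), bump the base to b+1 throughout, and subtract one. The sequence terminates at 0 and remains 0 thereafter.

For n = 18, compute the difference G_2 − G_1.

10

step 0: 18 = 4^2 + 2; sub 5 for 4: 5^2 + 2; = 27; G_1 = 27−1 = 26
step 1: 26 = 5^2 + 1; sub 6 for 5: 6^2 + 1; = 37; G_2 = 37−1 = 36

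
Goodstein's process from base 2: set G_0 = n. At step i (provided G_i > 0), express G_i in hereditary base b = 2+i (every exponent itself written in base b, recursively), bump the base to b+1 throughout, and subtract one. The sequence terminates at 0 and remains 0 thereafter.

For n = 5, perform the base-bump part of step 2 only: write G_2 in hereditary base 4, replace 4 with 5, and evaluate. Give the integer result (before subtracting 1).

i=0: 5 = 2^2 + 1 (b=2); 2→3: 3^3 + 1 = 28; 28−1 = 27
i=1: 27 = 3^3 (b=3); 3→4: 4^4 = 256; 256−1 = 255

468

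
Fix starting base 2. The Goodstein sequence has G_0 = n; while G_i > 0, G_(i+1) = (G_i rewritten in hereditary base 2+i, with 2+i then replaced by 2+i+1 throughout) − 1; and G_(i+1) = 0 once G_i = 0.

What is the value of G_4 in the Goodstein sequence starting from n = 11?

G_0 = 11. HB_2(11) = 2^(2 + 1) + 2 + 1. Bump = 85. G_1 = 84.
G_1 = 84. HB_3(84) = 3^(3 + 1) + 3. Bump = 1028. G_2 = 1027.
G_2 = 1027. HB_4(1027) = 4^(4 + 1) + 3. Bump = 15628. G_3 = 15627.
G_3 = 15627. HB_5(15627) = 5^(5 + 1) + 2. Bump = 279938. G_4 = 279937.
G_4 = 279937. HB_6(279937) = 6^(6 + 1) + 1. Bump = 5764802. G_5 = 5764801.

279937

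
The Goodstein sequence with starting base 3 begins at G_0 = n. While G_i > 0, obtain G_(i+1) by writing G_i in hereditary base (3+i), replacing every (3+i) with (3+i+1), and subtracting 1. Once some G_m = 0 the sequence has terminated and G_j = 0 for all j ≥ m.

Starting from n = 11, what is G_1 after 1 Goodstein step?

11 —HB3→ 3^2 + 2 —bump→ 4^2 + 2 = 18 —(−1)→ 17
17 —HB4→ 4^2 + 1 —bump→ 5^2 + 1 = 26 —(−1)→ 25

17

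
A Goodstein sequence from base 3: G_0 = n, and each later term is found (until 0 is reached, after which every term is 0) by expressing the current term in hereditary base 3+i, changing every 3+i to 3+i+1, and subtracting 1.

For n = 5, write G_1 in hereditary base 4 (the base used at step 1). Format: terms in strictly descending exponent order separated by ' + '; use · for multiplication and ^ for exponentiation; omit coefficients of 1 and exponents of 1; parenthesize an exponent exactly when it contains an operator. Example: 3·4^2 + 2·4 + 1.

4 + 1

5 —HB3→ 3 + 2 —bump→ 4 + 2 = 6 —(−1)→ 5
5 —HB4→ 4 + 1 —bump→ 5 + 1 = 6 —(−1)→ 5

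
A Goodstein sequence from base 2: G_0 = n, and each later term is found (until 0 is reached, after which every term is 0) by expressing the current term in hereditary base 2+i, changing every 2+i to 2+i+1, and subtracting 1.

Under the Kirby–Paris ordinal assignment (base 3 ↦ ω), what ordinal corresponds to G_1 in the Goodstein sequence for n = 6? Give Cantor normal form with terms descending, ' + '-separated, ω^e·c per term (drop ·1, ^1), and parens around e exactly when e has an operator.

G_0=6  [base 2] 2^2 + 2  →[2↦3]→  3^3 + 3 = 30  −1 ⇒ G_1=29
G_1=29  [base 3] 3^3 + 2  →[3↦4]→  4^4 + 2 = 258  −1 ⇒ G_2=257

ω^ω + 2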